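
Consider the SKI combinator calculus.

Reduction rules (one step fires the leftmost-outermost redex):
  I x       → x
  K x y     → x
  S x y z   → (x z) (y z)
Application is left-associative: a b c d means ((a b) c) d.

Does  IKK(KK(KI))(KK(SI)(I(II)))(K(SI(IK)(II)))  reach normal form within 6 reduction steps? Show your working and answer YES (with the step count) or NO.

Answer: YES — reaches normal form KI in 6 ≤ 6 steps

Working:
  start: IKK(KK(KI))(KK(SI)(I(II)))(K(SI(IK)(II)))
  [1] KK(KK(KI))(KK(SI)(I(II)))(K(SI(IK)(II)))
  [2] K(KK(SI)(I(II)))(K(SI(IK)(II)))
  [3] KK(SI)(I(II))
  [4] K(I(II))
  [5] K(II)
  [6] KI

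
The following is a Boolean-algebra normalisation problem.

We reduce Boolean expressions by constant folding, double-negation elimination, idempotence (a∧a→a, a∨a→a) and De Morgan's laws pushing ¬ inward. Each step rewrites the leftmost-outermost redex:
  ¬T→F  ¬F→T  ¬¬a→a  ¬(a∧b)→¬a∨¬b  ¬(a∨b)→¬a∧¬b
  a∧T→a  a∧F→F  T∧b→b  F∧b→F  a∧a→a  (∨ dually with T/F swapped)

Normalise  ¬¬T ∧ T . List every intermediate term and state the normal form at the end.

Answer: normal form = T  (in 2 steps)

Working:
  start: ¬¬T ∧ T
  [1] ¬¬T
  [2] T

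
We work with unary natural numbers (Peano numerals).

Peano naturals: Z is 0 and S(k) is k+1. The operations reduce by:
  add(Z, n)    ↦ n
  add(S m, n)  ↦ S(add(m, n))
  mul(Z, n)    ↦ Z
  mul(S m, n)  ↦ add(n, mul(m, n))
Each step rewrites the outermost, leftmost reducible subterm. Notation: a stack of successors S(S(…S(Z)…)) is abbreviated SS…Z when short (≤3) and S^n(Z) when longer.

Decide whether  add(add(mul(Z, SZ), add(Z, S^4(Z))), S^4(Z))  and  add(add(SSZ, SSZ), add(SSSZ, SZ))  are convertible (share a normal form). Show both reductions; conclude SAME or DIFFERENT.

Term A:
  start: add(add(mul(Z, SZ), add(Z, S^4(Z))), S^4(Z))
  →1  add(add(Z, add(Z, S^4(Z))), S^4(Z))
  →2  add(add(Z, S^4(Z)), S^4(Z))
  →3  add(S^4(Z), S^4(Z))
  →4  S(add(SSSZ, S^4(Z)))
  →5  S(S(add(SSZ, S^4(Z))))
  →6  S(S(S(add(SZ, S^4(Z)))))
  →7  S(S(S(S(add(Z, S^4(Z))))))
  →8  S^8(Z)

Term B:
  start: add(add(SSZ, SSZ), add(SSSZ, SZ))
  →1  add(S(add(SZ, SSZ)), add(SSSZ, SZ))
  →2  S(add(add(SZ, SSZ), add(SSSZ, SZ)))
  →3  S(add(S(add(Z, SSZ)), add(SSSZ, SZ)))
  →4  S(S(add(add(Z, SSZ), add(SSSZ, SZ))))
  →5  S(S(add(SSZ, add(SSSZ, SZ))))
  →6  S(S(S(add(SZ, add(SSSZ, SZ)))))
  →7  S(S(S(S(add(Z, add(SSSZ, SZ))))))
  →8  S(S(S(S(add(SSSZ, SZ)))))
  →9  S(S(S(S(S(add(SSZ, SZ))))))
  →10  S(S(S(S(S(S(add(SZ, SZ)))))))
  →11  S(S(S(S(S(S(S(add(Z, SZ))))))))
  →12  S^8(Z)

Answer: SAME — A ⇓ S^8(Z), B ⇓ S^8(Z)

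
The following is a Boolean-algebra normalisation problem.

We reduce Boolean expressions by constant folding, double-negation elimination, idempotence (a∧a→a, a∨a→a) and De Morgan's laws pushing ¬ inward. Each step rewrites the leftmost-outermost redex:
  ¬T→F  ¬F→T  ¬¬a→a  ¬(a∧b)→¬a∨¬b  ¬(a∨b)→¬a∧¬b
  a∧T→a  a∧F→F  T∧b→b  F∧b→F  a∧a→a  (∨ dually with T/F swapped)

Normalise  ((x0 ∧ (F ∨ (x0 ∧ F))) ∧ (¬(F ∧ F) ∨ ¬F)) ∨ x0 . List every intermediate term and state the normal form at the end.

Answer: normal form = x0  (in 5 steps)

Derivation:
  start: ((x0 ∧ (F ∨ (x0 ∧ F))) ∧ (¬(F ∧ F) ∨ ¬F)) ∨ x0
  →1  ((x0 ∧ (x0 ∧ F)) ∧ (¬(F ∧ F) ∨ ¬F)) ∨ x0
  →2  ((x0 ∧ F) ∧ (¬(F ∧ F) ∨ ¬F)) ∨ x0
  →3  (F ∧ (¬(F ∧ F) ∨ ¬F)) ∨ x0
  →4  F ∨ x0
  →5  x0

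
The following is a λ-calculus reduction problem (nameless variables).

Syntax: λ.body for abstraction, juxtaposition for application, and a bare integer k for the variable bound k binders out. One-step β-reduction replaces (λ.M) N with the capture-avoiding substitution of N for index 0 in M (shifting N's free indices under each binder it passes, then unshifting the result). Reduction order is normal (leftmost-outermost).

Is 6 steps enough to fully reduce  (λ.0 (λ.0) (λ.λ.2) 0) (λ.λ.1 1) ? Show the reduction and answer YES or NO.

  start: (λ.0 (λ.0) (λ.λ.2) 0) (λ.λ.1 1)
  step 1: (λ.λ.1 1) (λ.0) (λ.λ.λ.λ.1 1) (λ.λ.1 1)
  step 2: (λ.(λ.0) (λ.0)) (λ.λ.λ.λ.1 1) (λ.λ.1 1)
  step 3: (λ.0) (λ.0) (λ.λ.1 1)
  step 4: (λ.0) (λ.λ.1 1)
  step 5: λ.λ.1 1

Answer: YES — reaches normal form λ.λ.1 1 in 5 ≤ 6 steps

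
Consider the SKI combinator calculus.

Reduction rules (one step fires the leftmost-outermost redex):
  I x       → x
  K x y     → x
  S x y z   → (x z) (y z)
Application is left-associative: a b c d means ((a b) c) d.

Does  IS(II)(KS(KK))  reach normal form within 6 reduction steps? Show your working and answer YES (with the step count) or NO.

  start: IS(II)(KS(KK))
  →1  S(II)(KS(KK))
  →2  SI(KS(KK))
  →3  SIS

Answer: YES — reaches normal form SIS in 3 ≤ 6 steps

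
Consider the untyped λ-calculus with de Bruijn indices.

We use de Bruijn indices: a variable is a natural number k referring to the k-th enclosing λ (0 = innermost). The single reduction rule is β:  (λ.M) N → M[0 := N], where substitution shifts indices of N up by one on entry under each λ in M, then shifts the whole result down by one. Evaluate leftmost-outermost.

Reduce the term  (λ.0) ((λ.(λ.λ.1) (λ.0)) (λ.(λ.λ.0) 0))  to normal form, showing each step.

Answer: normal form = λ.λ.0  (in 3 steps)

Working:
  start: (λ.0) ((λ.(λ.λ.1) (λ.0)) (λ.(λ.λ.0) 0))
  [1] (λ.(λ.λ.1) (λ.0)) (λ.(λ.λ.0) 0)
  [2] (λ.λ.1) (λ.0)
  [3] λ.λ.0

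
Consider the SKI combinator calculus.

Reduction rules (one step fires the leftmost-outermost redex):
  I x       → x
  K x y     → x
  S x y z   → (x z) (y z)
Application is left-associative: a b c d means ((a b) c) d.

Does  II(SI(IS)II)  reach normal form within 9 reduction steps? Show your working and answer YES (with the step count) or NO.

  start: II(SI(IS)II)
  [1] I(SI(IS)II)
  [2] SI(IS)II
  [3] II(ISI)I
  [4] I(ISI)I
  [5] ISII
  [6] SII

Answer: YES — reaches normal form SII in 6 ≤ 9 steps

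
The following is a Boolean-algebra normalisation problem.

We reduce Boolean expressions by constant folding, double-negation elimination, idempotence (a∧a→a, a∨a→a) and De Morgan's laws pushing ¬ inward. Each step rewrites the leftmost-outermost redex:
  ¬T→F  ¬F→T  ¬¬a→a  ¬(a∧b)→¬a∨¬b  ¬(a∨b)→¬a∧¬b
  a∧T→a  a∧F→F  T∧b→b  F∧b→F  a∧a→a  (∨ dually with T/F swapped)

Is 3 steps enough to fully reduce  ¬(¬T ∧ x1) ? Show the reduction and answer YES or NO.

Answer: YES — reaches normal form T in 3 ≤ 3 steps

Reduction:
  start: ¬(¬T ∧ x1)
  →1  ¬¬T ∨ ¬x1
  →2  T ∨ ¬x1
  →3  T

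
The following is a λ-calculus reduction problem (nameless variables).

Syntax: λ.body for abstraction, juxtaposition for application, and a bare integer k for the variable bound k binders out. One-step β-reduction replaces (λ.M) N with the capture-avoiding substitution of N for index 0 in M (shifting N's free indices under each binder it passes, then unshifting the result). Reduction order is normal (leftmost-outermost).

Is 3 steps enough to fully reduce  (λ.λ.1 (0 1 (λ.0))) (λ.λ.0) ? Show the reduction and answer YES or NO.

Answer: YES — reaches normal form λ.λ.0 in 2 ≤ 3 steps

Working:
  start: (λ.λ.1 (0 1 (λ.0))) (λ.λ.0)
  [1] λ.(λ.λ.0) (0 (λ.λ.0) (λ.0))
  [2] λ.λ.0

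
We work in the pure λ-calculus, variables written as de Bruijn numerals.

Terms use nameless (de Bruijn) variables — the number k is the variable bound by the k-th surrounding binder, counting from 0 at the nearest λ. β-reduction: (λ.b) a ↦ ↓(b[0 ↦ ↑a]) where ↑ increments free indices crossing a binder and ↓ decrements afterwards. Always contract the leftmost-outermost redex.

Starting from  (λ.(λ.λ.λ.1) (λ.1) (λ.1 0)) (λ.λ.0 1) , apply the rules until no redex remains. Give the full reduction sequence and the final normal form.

Answer: normal form = λ.λ.λ.0 1  (in 4 steps)

Derivation:
  start: (λ.(λ.λ.λ.1) (λ.1) (λ.1 0)) (λ.λ.0 1)
  [1] (λ.λ.λ.1) (λ.λ.λ.0 1) (λ.(λ.λ.0 1) 0)
  [2] (λ.λ.1) (λ.(λ.λ.0 1) 0)
  [3] λ.λ.(λ.λ.0 1) 0
  [4] λ.λ.λ.0 1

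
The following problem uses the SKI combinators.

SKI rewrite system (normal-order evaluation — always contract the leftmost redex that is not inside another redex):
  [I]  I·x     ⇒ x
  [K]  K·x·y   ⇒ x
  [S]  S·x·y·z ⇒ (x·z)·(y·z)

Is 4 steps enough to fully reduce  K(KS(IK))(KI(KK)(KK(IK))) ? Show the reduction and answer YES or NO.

  start: K(KS(IK))(KI(KK)(KK(IK)))
  step 1: KS(IK)
  step 2: S

Answer: YES — reaches normal form S in 2 ≤ 4 steps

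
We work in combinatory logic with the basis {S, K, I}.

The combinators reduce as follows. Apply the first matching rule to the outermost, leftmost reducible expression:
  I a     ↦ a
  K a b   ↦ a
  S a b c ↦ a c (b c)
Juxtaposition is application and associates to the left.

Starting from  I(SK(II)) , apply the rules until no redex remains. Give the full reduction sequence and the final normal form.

Answer: normal form = SKI  (in 2 steps)

Derivation:
  start: I(SK(II))
  →1  SK(II)
  →2  SKI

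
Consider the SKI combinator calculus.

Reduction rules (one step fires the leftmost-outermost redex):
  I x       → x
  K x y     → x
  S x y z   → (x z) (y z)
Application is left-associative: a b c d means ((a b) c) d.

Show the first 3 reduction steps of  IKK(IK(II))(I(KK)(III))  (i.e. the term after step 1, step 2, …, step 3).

Answer: after 3 steps: K(KK(III))

Reduction:
  start: IKK(IK(II))(I(KK)(III))
  [1] KK(IK(II))(I(KK)(III))
  [2] K(I(KK)(III))
  [3] K(KK(III))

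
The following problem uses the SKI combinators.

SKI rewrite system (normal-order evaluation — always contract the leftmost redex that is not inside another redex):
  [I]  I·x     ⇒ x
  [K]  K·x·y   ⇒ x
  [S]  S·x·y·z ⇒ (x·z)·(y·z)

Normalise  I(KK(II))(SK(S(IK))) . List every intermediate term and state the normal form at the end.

  start: I(KK(II))(SK(S(IK)))
  →1  KK(II)(SK(S(IK)))
  →2  K(SK(S(IK)))
  →3  K(SK(SK))

Answer: normal form = K(SK(SK))  (in 3 steps)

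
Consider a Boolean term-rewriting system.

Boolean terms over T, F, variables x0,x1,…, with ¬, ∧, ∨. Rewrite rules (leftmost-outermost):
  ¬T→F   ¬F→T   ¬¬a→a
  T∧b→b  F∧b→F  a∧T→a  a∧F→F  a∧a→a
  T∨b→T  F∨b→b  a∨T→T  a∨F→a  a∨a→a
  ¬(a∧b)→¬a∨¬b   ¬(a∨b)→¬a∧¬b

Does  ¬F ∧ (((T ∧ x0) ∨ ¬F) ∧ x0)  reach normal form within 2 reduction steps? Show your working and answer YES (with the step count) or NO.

Answer: NO — after 2 steps the term is ((T ∧ x0) ∨ ¬F) ∧ x0, not yet normal

Working:
  start: ¬F ∧ (((T ∧ x0) ∨ ¬F) ∧ x0)
  →1  T ∧ (((T ∧ x0) ∨ ¬F) ∧ x0)
  →2  ((T ∧ x0) ∨ ¬F) ∧ x0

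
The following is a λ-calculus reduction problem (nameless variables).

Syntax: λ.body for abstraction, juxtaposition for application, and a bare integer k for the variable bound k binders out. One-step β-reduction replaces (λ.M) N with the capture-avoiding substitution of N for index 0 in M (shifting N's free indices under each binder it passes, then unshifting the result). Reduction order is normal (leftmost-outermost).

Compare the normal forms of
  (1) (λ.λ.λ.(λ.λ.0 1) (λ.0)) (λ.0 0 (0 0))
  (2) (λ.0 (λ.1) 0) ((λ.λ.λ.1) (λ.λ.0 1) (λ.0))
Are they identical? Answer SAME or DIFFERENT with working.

Term A:
  start: (λ.λ.λ.(λ.λ.0 1) (λ.0)) (λ.0 0 (0 0))
  [1] λ.λ.(λ.λ.0 1) (λ.0)
  [2] λ.λ.λ.0 (λ.0)

Term B:
  start: (λ.0 (λ.1) 0) ((λ.λ.λ.1) (λ.λ.0 1) (λ.0))
  [1] (λ.λ.λ.1) (λ.λ.0 1) (λ.0) (λ.(λ.λ.λ.1) (λ.λ.0 1) (λ.0)) ((λ.λ.λ.1) (λ.λ.0 1) (λ.0))
  [2] (λ.λ.1) (λ.0) (λ.(λ.λ.λ.1) (λ.λ.0 1) (λ.0)) ((λ.λ.λ.1) (λ.λ.0 1) (λ.0))
  [3] (λ.λ.0) (λ.(λ.λ.λ.1) (λ.λ.0 1) (λ.0)) ((λ.λ.λ.1) (λ.λ.0 1) (λ.0))
  [4] (λ.0) ((λ.λ.λ.1) (λ.λ.0 1) (λ.0))
  [5] (λ.λ.λ.1) (λ.λ.0 1) (λ.0)
  [6] (λ.λ.1) (λ.0)
  [7] λ.λ.0

Answer: DIFFERENT — A ⇓ λ.λ.λ.0 (λ.0), B ⇓ λ.λ.0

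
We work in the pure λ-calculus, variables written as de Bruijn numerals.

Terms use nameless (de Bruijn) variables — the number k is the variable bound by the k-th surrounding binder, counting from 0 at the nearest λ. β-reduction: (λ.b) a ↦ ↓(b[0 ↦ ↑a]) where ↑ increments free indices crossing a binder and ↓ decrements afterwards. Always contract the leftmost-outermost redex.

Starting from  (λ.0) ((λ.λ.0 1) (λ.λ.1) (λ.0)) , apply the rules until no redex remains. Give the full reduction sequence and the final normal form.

  start: (λ.0) ((λ.λ.0 1) (λ.λ.1) (λ.0))
  →1  (λ.λ.0 1) (λ.λ.1) (λ.0)
  →2  (λ.0 (λ.λ.1)) (λ.0)
  →3  (λ.0) (λ.λ.1)
  →4  λ.λ.1

Answer: normal form = λ.λ.1  (in 4 steps)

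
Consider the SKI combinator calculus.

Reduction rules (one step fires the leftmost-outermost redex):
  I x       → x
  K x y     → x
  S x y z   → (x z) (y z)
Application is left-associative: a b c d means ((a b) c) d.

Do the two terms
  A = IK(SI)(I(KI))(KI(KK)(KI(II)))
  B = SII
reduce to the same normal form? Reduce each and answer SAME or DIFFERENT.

Answer: SAME — A ⇓ SII, B ⇓ SII

Reduction:
Term A:
  start: IK(SI)(I(KI))(KI(KK)(KI(II)))
  →1  K(SI)(I(KI))(KI(KK)(KI(II)))
  →2  SI(KI(KK)(KI(II)))
  →3  SI(I(KI(II)))
  →4  SI(KI(II))
  →5  SII

Term B:
  start: SII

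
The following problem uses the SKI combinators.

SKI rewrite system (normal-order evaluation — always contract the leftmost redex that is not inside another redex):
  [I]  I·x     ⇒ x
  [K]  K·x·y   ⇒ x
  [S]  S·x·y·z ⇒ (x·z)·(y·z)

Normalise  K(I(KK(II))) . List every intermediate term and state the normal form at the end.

Answer: normal form = KK  (in 2 steps)

Reduction:
  start: K(I(KK(II)))
  →1  K(KK(II))
  →2  KK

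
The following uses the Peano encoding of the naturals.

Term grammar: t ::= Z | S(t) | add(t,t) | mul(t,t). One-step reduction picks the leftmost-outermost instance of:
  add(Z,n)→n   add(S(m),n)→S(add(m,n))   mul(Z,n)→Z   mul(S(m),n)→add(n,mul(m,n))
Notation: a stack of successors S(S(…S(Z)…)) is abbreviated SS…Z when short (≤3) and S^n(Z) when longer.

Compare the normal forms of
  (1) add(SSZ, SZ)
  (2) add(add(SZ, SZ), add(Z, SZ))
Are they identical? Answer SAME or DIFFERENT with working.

Term A:
  start: add(SSZ, SZ)
  →1  S(add(SZ, SZ))
  →2  S(S(add(Z, SZ)))
  →3  SSSZ

Term B:
  start: add(add(SZ, SZ), add(Z, SZ))
  →1  add(S(add(Z, SZ)), add(Z, SZ))
  →2  S(add(add(Z, SZ), add(Z, SZ)))
  →3  S(add(SZ, add(Z, SZ)))
  →4  S(S(add(Z, add(Z, SZ))))
  →5  S(S(add(Z, SZ)))
  →6  SSSZ

Answer: SAME — A ⇓ SSSZ, B ⇓ SSSZ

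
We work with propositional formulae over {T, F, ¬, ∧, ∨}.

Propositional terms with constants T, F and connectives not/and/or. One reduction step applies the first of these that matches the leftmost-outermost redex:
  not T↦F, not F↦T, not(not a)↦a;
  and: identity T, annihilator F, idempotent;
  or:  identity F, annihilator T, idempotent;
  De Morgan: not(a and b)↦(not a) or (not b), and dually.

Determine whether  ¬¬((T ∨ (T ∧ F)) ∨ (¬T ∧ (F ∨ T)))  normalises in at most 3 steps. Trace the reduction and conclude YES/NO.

  start: ¬¬((T ∨ (T ∧ F)) ∨ (¬T ∧ (F ∨ T)))
  →1  (T ∨ (T ∧ F)) ∨ (¬T ∧ (F ∨ T))
  →2  T ∨ (¬T ∧ (F ∨ T))
  →3  T

Answer: YES — reaches normal form T in 3 ≤ 3 steps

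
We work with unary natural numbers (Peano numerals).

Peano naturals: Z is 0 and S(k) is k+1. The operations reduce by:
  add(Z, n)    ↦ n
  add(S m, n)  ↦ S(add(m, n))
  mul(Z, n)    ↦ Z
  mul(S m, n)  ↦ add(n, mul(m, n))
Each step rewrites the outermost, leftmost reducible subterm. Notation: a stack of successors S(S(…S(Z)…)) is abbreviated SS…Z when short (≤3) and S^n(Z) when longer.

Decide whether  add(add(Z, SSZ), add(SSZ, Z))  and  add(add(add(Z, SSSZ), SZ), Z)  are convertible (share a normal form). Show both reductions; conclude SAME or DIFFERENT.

Term A:
  start: add(add(Z, SSZ), add(SSZ, Z))
  [1] add(SSZ, add(SSZ, Z))
  [2] S(add(SZ, add(SSZ, Z)))
  [3] S(S(add(Z, add(SSZ, Z))))
  [4] S(S(add(SSZ, Z)))
  [5] S(S(S(add(SZ, Z))))
  [6] S(S(S(S(add(Z, Z)))))
  [7] S^4(Z)

Term B:
  start: add(add(add(Z, SSSZ), SZ), Z)
  [1] add(add(SSSZ, SZ), Z)
  [2] add(S(add(SSZ, SZ)), Z)
  [3] S(add(add(SSZ, SZ), Z))
  [4] S(add(S(add(SZ, SZ)), Z))
  [5] S(S(add(add(SZ, SZ), Z)))
  [6] S(S(add(S(add(Z, SZ)), Z)))
  [7] S(S(S(add(add(Z, SZ), Z))))
  [8] S(S(S(add(SZ, Z))))
  [9] S(S(S(S(add(Z, Z)))))
  [10] S^4(Z)

Answer: SAME — A ⇓ S^4(Z), B ⇓ S^4(Z)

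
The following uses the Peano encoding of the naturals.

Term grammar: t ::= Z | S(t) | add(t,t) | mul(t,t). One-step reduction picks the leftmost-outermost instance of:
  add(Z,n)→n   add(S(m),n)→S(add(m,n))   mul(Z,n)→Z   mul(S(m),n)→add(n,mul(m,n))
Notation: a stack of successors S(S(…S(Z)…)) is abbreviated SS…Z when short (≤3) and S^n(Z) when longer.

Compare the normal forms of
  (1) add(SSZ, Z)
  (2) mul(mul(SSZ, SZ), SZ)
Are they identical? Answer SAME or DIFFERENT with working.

Term A:
  start: add(SSZ, Z)
  →1  S(add(SZ, Z))
  →2  S(S(add(Z, Z)))
  →3  SSZ

Term B:
  start: mul(mul(SSZ, SZ), SZ)
  →1  mul(add(SZ, mul(SZ, SZ)), SZ)
  →2  mul(S(add(Z, mul(SZ, SZ))), SZ)
  →3  add(SZ, mul(add(Z, mul(SZ, SZ)), SZ))
  →4  S(add(Z, mul(add(Z, mul(SZ, SZ)), SZ)))
  →5  S(mul(add(Z, mul(SZ, SZ)), SZ))
  →6  S(mul(mul(SZ, SZ), SZ))
  →7  S(mul(add(SZ, mul(Z, SZ)), SZ))
  →8  S(mul(S(add(Z, mul(Z, SZ))), SZ))
  →9  S(add(SZ, mul(add(Z, mul(Z, SZ)), SZ)))
  →10  S(S(add(Z, mul(add(Z, mul(Z, SZ)), SZ))))
  →11  S(S(mul(add(Z, mul(Z, SZ)), SZ)))
  →12  S(S(mul(mul(Z, SZ), SZ)))
  →13  S(S(mul(Z, SZ)))
  →14  SSZ

Answer: SAME — A ⇓ SSZ, B ⇓ SSZ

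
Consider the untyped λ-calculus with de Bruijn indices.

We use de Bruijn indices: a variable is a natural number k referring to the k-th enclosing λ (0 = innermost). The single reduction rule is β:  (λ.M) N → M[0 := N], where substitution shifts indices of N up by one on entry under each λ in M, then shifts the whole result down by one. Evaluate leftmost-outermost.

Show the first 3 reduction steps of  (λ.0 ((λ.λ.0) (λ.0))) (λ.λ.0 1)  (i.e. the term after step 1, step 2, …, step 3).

  start: (λ.0 ((λ.λ.0) (λ.0))) (λ.λ.0 1)
  [1] (λ.λ.0 1) ((λ.λ.0) (λ.0))
  [2] λ.0 ((λ.λ.0) (λ.0))
  [3] λ.0 (λ.0)

Answer: after 3 steps: λ.0 (λ.0)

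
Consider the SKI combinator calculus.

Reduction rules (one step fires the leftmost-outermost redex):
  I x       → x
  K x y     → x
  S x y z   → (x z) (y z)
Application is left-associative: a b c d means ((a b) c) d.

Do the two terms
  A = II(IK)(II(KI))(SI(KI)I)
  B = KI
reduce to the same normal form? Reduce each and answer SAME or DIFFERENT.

Answer: SAME — A ⇓ KI, B ⇓ KI

Working:
Term A:
  start: II(IK)(II(KI))(SI(KI)I)
  step 1: I(IK)(II(KI))(SI(KI)I)
  step 2: IK(II(KI))(SI(KI)I)
  step 3: K(II(KI))(SI(KI)I)
  step 4: II(KI)
  step 5: I(KI)
  step 6: KI

Term B:
  start: KI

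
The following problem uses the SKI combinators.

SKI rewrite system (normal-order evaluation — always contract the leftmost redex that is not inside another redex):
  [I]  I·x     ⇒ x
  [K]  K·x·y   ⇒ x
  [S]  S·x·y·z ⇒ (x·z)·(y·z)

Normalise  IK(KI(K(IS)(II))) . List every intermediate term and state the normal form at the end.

Answer: normal form = KI  (in 2 steps)

Derivation:
  start: IK(KI(K(IS)(II)))
  [1] K(KI(K(IS)(II)))
  [2] KI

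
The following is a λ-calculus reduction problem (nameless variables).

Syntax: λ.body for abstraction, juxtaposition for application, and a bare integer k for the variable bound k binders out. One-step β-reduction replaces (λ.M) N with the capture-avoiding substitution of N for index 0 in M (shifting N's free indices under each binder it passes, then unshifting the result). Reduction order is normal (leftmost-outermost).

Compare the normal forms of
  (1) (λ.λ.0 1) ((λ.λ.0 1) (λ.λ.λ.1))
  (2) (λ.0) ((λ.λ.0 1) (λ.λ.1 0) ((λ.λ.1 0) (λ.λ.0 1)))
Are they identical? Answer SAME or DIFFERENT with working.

Answer: DIFFERENT — A ⇓ λ.0 (λ.0 (λ.λ.λ.1)), B ⇓ λ.0 (λ.λ.1 0)

Working:
Term A:
  start: (λ.λ.0 1) ((λ.λ.0 1) (λ.λ.λ.1))
  [1] λ.0 ((λ.λ.0 1) (λ.λ.λ.1))
  [2] λ.0 (λ.0 (λ.λ.λ.1))

Term B:
  start: (λ.0) ((λ.λ.0 1) (λ.λ.1 0) ((λ.λ.1 0) (λ.λ.0 1)))
  [1] (λ.λ.0 1) (λ.λ.1 0) ((λ.λ.1 0) (λ.λ.0 1))
  [2] (λ.0 (λ.λ.1 0)) ((λ.λ.1 0) (λ.λ.0 1))
  [3] (λ.λ.1 0) (λ.λ.0 1) (λ.λ.1 0)
  [4] (λ.(λ.λ.0 1) 0) (λ.λ.1 0)
  [5] (λ.λ.0 1) (λ.λ.1 0)
  [6] λ.0 (λ.λ.1 0)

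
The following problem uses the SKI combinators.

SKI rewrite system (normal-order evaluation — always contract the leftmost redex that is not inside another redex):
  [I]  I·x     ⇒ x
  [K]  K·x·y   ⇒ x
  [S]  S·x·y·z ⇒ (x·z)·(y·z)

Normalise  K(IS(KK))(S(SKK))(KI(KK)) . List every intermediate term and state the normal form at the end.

  start: K(IS(KK))(S(SKK))(KI(KK))
  step 1: IS(KK)(KI(KK))
  step 2: S(KK)(KI(KK))
  step 3: S(KK)I

Answer: normal form = S(KK)I  (in 3 steps)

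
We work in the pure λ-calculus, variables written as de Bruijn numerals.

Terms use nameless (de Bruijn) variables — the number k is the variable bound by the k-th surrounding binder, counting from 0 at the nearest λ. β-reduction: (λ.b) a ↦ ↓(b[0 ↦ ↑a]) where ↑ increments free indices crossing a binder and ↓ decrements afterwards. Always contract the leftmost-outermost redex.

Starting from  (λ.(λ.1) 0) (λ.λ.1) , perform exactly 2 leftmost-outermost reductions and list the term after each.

  start: (λ.(λ.1) 0) (λ.λ.1)
  →1  (λ.λ.λ.1) (λ.λ.1)
  →2  λ.λ.1

Answer: after 2 steps: λ.λ.1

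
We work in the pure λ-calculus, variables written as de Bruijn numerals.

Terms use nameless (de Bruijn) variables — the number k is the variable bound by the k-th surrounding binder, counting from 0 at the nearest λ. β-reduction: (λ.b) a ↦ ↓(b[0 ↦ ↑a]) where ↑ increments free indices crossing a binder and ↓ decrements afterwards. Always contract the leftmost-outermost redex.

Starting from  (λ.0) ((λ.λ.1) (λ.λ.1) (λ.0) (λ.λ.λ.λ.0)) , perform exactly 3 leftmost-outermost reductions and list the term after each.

  start: (λ.0) ((λ.λ.1) (λ.λ.1) (λ.0) (λ.λ.λ.λ.0))
  →1  (λ.λ.1) (λ.λ.1) (λ.0) (λ.λ.λ.λ.0)
  →2  (λ.λ.λ.1) (λ.0) (λ.λ.λ.λ.0)
  →3  (λ.λ.1) (λ.λ.λ.λ.0)

Answer: after 3 steps: (λ.λ.1) (λ.λ.λ.λ.0)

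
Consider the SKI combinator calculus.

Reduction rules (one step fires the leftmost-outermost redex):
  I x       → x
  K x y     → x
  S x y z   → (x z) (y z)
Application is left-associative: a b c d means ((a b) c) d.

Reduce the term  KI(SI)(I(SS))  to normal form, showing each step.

Answer: normal form = SS  (in 3 steps)

Derivation:
  start: KI(SI)(I(SS))
  step 1: I(I(SS))
  step 2: I(SS)
  step 3: SS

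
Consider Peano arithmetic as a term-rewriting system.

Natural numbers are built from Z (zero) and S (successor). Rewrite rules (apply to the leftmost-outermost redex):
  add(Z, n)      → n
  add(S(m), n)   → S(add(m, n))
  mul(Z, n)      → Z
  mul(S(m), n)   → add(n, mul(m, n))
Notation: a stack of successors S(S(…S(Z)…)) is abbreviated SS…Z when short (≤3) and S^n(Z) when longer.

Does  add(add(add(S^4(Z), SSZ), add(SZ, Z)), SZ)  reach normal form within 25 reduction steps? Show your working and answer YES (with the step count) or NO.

Answer: YES — reaches normal form S^8(Z) in 22 ≤ 25 steps

Derivation:
  start: add(add(add(S^4(Z), SSZ), add(SZ, Z)), SZ)
  step 1: add(add(S(add(SSSZ, SSZ)), add(SZ, Z)), SZ)
  step 2: add(S(add(add(SSSZ, SSZ), add(SZ, Z))), SZ)
  step 3: S(add(add(add(SSSZ, SSZ), add(SZ, Z)), SZ))
  step 4: S(add(add(S(add(SSZ, SSZ)), add(SZ, Z)), SZ))
  step 5: S(add(S(add(add(SSZ, SSZ), add(SZ, Z))), SZ))
  step 6: S(S(add(add(add(SSZ, SSZ), add(SZ, Z)), SZ)))
  step 7: S(S(add(add(S(add(SZ, SSZ)), add(SZ, Z)), SZ)))
  step 8: S(S(add(S(add(add(SZ, SSZ), add(SZ, Z))), SZ)))
  step 9: S(S(S(add(add(add(SZ, SSZ), add(SZ, Z)), SZ))))
  step 10: S(S(S(add(add(S(add(Z, SSZ)), add(SZ, Z)), SZ))))
  step 11: S(S(S(add(S(add(add(Z, SSZ), add(SZ, Z))), SZ))))
  step 12: S(S(S(S(add(add(add(Z, SSZ), add(SZ, Z)), SZ)))))
  step 13: S(S(S(S(add(add(SSZ, add(SZ, Z)), SZ)))))
  step 14: S(S(S(S(add(S(add(SZ, add(SZ, Z))), SZ)))))
  step 15: S(S(S(S(S(add(add(SZ, add(SZ, Z)), SZ))))))
  step 16: S(S(S(S(S(add(S(add(Z, add(SZ, Z))), SZ))))))
  step 17: S(S(S(S(S(S(add(add(Z, add(SZ, Z)), SZ)))))))
  step 18: S(S(S(S(S(S(add(add(SZ, Z), SZ)))))))
  step 19: S(S(S(S(S(S(add(S(add(Z, Z)), SZ)))))))
  step 20: S(S(S(S(S(S(S(add(add(Z, Z), SZ))))))))
  step 21: S(S(S(S(S(S(S(add(Z, SZ))))))))
  step 22: S^8(Z)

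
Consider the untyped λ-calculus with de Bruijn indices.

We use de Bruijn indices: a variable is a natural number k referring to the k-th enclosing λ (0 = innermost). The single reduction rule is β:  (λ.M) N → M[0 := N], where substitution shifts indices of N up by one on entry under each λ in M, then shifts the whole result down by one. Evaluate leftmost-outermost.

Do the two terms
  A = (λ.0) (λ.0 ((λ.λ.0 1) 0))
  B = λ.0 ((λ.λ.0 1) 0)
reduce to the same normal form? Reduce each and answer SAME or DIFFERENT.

Answer: SAME — A ⇓ λ.0 (λ.0 1), B ⇓ λ.0 (λ.0 1)

Working:
Term A:
  start: (λ.0) (λ.0 ((λ.λ.0 1) 0))
  step 1: λ.0 ((λ.λ.0 1) 0)
  step 2: λ.0 (λ.0 1)

Term B:
  start: λ.0 ((λ.λ.0 1) 0)
  step 1: λ.0 (λ.0 1)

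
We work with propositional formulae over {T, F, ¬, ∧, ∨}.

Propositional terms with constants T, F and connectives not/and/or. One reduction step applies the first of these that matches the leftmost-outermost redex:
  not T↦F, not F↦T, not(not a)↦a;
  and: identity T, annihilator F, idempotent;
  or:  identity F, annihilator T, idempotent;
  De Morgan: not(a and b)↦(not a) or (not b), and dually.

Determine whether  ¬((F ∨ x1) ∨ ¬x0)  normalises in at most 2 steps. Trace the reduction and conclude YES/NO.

  start: ¬((F ∨ x1) ∨ ¬x0)
  [1] ¬(F ∨ x1) ∧ ¬¬x0
  [2] (¬F ∧ ¬x1) ∧ ¬¬x0

Answer: NO — after 2 steps the term is (¬F ∧ ¬x1) ∧ ¬¬x0, not yet normal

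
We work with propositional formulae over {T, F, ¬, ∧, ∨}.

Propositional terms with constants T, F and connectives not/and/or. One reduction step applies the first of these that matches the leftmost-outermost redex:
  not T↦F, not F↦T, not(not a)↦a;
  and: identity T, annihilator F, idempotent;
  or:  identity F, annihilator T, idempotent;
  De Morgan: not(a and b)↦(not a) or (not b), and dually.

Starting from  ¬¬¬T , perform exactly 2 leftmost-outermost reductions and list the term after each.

Answer: after 2 steps: F

Working:
  start: ¬¬¬T
  →1  ¬T
  →2  F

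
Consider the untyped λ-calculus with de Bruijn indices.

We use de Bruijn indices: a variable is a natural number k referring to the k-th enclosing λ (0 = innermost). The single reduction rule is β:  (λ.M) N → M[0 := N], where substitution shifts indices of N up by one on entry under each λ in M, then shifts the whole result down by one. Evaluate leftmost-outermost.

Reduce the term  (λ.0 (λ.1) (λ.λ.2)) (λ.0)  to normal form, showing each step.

Answer: normal form = λ.0  (in 3 steps)

Working:
  start: (λ.0 (λ.1) (λ.λ.2)) (λ.0)
  →1  (λ.0) (λ.λ.0) (λ.λ.λ.0)
  →2  (λ.λ.0) (λ.λ.λ.0)
  →3  λ.0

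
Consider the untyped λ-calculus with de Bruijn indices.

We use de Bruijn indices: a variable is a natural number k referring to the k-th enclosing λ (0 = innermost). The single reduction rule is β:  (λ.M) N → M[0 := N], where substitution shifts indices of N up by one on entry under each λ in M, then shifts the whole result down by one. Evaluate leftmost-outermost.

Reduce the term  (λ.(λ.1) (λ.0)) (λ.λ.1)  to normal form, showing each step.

Answer: normal form = λ.λ.1  (in 2 steps)

Derivation:
  start: (λ.(λ.1) (λ.0)) (λ.λ.1)
  step 1: (λ.λ.λ.1) (λ.0)
  step 2: λ.λ.1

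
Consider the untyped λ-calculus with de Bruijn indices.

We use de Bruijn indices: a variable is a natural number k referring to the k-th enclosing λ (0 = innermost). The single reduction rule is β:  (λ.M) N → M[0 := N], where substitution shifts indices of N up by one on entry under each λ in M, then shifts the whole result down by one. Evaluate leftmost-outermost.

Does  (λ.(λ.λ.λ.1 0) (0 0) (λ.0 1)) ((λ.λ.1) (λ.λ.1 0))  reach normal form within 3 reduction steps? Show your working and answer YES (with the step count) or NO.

  start: (λ.(λ.λ.λ.1 0) (0 0) (λ.0 1)) ((λ.λ.1) (λ.λ.1 0))
  step 1: (λ.λ.λ.1 0) ((λ.λ.1) (λ.λ.1 0) ((λ.λ.1) (λ.λ.1 0))) (λ.0 ((λ.λ.1) (λ.λ.1 0)))
  step 2: (λ.λ.1 0) (λ.0 ((λ.λ.1) (λ.λ.1 0)))
  step 3: λ.(λ.0 ((λ.λ.1) (λ.λ.1 0))) 0

Answer: NO — after 3 steps the term is λ.(λ.0 ((λ.λ.1) (λ.λ.1 0))) 0, not yet normal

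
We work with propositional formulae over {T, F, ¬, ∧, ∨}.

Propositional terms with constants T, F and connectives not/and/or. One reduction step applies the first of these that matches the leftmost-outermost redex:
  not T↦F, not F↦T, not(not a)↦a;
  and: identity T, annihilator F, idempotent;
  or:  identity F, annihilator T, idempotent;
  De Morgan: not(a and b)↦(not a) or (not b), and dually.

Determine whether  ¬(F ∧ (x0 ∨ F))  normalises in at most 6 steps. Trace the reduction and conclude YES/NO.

  start: ¬(F ∧ (x0 ∨ F))
  step 1: ¬F ∨ ¬(x0 ∨ F)
  step 2: T ∨ ¬(x0 ∨ F)
  step 3: T

Answer: YES — reaches normal form T in 3 ≤ 6 steps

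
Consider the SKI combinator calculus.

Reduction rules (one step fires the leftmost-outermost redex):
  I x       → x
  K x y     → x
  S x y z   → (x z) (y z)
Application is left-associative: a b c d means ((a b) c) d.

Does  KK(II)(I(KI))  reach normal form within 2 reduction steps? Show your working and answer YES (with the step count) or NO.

  start: KK(II)(I(KI))
  [1] K(I(KI))
  [2] K(KI)

Answer: YES — reaches normal form K(KI) in 2 ≤ 2 steps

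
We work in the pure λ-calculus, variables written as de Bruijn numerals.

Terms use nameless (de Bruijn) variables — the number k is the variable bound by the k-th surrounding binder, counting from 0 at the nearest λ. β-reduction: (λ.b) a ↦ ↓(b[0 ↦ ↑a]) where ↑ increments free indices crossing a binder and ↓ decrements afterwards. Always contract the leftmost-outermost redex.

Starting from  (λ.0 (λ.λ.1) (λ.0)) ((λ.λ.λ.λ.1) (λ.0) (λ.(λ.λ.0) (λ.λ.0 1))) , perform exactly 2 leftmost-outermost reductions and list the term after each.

  start: (λ.0 (λ.λ.1) (λ.0)) ((λ.λ.λ.λ.1) (λ.0) (λ.(λ.λ.0) (λ.λ.0 1)))
  step 1: (λ.λ.λ.λ.1) (λ.0) (λ.(λ.λ.0) (λ.λ.0 1)) (λ.λ.1) (λ.0)
  step 2: (λ.λ.λ.1) (λ.(λ.λ.0) (λ.λ.0 1)) (λ.λ.1) (λ.0)

Answer: after 2 steps: (λ.λ.λ.1) (λ.(λ.λ.0) (λ.λ.0 1)) (λ.λ.1) (λ.0)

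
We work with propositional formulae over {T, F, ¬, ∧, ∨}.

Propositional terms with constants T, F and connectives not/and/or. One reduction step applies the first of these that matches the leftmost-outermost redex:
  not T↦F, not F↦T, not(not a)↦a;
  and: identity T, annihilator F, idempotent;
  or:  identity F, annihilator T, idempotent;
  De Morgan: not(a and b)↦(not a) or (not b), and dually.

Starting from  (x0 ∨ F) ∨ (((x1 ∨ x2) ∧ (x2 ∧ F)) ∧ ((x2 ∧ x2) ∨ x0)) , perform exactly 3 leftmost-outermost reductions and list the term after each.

Answer: after 3 steps: x0 ∨ (F ∧ ((x2 ∧ x2) ∨ x0))

Derivation:
  start: (x0 ∨ F) ∨ (((x1 ∨ x2) ∧ (x2 ∧ F)) ∧ ((x2 ∧ x2) ∨ x0))
  [1] x0 ∨ (((x1 ∨ x2) ∧ (x2 ∧ F)) ∧ ((x2 ∧ x2) ∨ x0))
  [2] x0 ∨ (((x1 ∨ x2) ∧ F) ∧ ((x2 ∧ x2) ∨ x0))
  [3] x0 ∨ (F ∧ ((x2 ∧ x2) ∨ x0))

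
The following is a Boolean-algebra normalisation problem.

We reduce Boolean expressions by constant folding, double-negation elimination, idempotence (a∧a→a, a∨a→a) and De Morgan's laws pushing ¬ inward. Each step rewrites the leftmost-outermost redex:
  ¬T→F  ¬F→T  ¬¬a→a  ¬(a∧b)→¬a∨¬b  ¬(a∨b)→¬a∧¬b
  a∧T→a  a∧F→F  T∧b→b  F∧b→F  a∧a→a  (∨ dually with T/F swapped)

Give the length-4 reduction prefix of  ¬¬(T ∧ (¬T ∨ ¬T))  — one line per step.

Answer: after 4 steps: F

Working:
  start: ¬¬(T ∧ (¬T ∨ ¬T))
  [1] T ∧ (¬T ∨ ¬T)
  [2] ¬T ∨ ¬T
  [3] ¬T
  [4] F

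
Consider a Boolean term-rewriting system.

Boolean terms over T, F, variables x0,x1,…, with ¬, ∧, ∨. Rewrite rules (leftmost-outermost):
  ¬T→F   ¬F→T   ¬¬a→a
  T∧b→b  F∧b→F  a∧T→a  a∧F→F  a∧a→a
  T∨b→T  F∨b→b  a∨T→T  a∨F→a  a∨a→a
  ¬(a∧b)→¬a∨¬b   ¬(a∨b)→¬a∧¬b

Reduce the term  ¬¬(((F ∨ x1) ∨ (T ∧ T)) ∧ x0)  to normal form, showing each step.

Answer: normal form = x0  (in 5 steps)

Derivation:
  start: ¬¬(((F ∨ x1) ∨ (T ∧ T)) ∧ x0)
  [1] ((F ∨ x1) ∨ (T ∧ T)) ∧ x0
  [2] (x1 ∨ (T ∧ T)) ∧ x0
  [3] (x1 ∨ T) ∧ x0
  [4] T ∧ x0
  [5] x0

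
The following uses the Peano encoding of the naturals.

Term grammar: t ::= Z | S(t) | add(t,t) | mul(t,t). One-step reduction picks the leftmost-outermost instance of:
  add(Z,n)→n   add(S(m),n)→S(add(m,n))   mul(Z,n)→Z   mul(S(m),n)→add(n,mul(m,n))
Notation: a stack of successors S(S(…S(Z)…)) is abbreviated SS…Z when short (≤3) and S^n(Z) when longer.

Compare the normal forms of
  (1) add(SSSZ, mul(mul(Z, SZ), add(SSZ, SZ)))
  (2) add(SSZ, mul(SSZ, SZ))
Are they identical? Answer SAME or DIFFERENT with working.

Term A:
  start: add(SSSZ, mul(mul(Z, SZ), add(SSZ, SZ)))
  [1] S(add(SSZ, mul(mul(Z, SZ), add(SSZ, SZ))))
  [2] S(S(add(SZ, mul(mul(Z, SZ), add(SSZ, SZ)))))
  [3] S(S(S(add(Z, mul(mul(Z, SZ), add(SSZ, SZ))))))
  [4] S(S(S(mul(mul(Z, SZ), add(SSZ, SZ)))))
  [5] S(S(S(mul(Z, add(SSZ, SZ)))))
  [6] SSSZ

Term B:
  start: add(SSZ, mul(SSZ, SZ))
  [1] S(add(SZ, mul(SSZ, SZ)))
  [2] S(S(add(Z, mul(SSZ, SZ))))
  [3] S(S(mul(SSZ, SZ)))
  [4] S(S(add(SZ, mul(SZ, SZ))))
  [5] S(S(S(add(Z, mul(SZ, SZ)))))
  [6] S(S(S(mul(SZ, SZ))))
  [7] S(S(S(add(SZ, mul(Z, SZ)))))
  [8] S(S(S(S(add(Z, mul(Z, SZ))))))
  [9] S(S(S(S(mul(Z, SZ)))))
  [10] S^4(Z)

Answer: DIFFERENT — A ⇓ SSSZ, B ⇓ S^4(Z)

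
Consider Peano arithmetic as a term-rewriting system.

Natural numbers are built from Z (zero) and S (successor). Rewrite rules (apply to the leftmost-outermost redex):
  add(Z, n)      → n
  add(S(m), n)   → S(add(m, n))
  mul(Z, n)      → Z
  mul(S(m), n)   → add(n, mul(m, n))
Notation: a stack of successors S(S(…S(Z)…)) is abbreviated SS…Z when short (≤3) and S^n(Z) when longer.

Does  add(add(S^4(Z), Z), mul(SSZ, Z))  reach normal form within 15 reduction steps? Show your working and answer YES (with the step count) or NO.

Answer: YES — reaches normal form S^4(Z) in 15 ≤ 15 steps

Working:
  start: add(add(S^4(Z), Z), mul(SSZ, Z))
  step 1: add(S(add(SSSZ, Z)), mul(SSZ, Z))
  step 2: S(add(add(SSSZ, Z), mul(SSZ, Z)))
  step 3: S(add(S(add(SSZ, Z)), mul(SSZ, Z)))
  step 4: S(S(add(add(SSZ, Z), mul(SSZ, Z))))
  step 5: S(S(add(S(add(SZ, Z)), mul(SSZ, Z))))
  step 6: S(S(S(add(add(SZ, Z), mul(SSZ, Z)))))
  step 7: S(S(S(add(S(add(Z, Z)), mul(SSZ, Z)))))
  step 8: S(S(S(S(add(add(Z, Z), mul(SSZ, Z))))))
  step 9: S(S(S(S(add(Z, mul(SSZ, Z))))))
  step 10: S(S(S(S(mul(SSZ, Z)))))
  step 11: S(S(S(S(add(Z, mul(SZ, Z))))))
  step 12: S(S(S(S(mul(SZ, Z)))))
  step 13: S(S(S(S(add(Z, mul(Z, Z))))))
  step 14: S(S(S(S(mul(Z, Z)))))
  step 15: S^4(Z)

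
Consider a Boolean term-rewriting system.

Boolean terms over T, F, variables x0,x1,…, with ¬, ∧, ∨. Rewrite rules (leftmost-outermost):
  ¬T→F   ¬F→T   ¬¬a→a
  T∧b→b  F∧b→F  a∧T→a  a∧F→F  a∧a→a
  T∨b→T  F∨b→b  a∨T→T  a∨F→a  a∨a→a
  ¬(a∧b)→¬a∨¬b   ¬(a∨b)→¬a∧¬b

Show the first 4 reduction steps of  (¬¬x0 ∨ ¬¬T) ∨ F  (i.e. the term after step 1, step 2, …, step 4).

  start: (¬¬x0 ∨ ¬¬T) ∨ F
  →1  ¬¬x0 ∨ ¬¬T
  →2  x0 ∨ ¬¬T
  →3  x0 ∨ T
  →4  T

Answer: after 4 steps: T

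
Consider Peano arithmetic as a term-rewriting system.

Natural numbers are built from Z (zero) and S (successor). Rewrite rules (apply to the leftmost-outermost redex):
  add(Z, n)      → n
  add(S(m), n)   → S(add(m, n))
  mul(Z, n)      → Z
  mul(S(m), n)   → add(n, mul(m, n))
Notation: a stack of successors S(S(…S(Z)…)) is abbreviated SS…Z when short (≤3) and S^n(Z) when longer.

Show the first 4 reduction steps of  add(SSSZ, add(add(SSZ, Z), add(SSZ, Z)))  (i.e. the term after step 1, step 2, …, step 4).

Answer: after 4 steps: S(S(S(add(add(SSZ, Z), add(SSZ, Z)))))

Reduction:
  start: add(SSSZ, add(add(SSZ, Z), add(SSZ, Z)))
  →1  S(add(SSZ, add(add(SSZ, Z), add(SSZ, Z))))
  →2  S(S(add(SZ, add(add(SSZ, Z), add(SSZ, Z)))))
  →3  S(S(S(add(Z, add(add(SSZ, Z), add(SSZ, Z))))))
  →4  S(S(S(add(add(SSZ, Z), add(SSZ, Z)))))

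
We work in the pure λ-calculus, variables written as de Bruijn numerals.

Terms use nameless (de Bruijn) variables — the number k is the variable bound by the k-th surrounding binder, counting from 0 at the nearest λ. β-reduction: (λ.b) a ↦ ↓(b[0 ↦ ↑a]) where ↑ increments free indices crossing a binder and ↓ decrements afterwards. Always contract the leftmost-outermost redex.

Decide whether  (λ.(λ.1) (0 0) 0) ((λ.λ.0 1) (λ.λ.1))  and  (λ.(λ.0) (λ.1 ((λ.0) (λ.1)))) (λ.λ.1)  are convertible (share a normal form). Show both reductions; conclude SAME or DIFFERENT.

Answer: DIFFERENT — A ⇓ λ.λ.λ.1, B ⇓ λ.λ.λ.2

Derivation:
Term A:
  start: (λ.(λ.1) (0 0) 0) ((λ.λ.0 1) (λ.λ.1))
  →1  (λ.(λ.λ.0 1) (λ.λ.1)) ((λ.λ.0 1) (λ.λ.1) ((λ.λ.0 1) (λ.λ.1))) ((λ.λ.0 1) (λ.λ.1))
  →2  (λ.λ.0 1) (λ.λ.1) ((λ.λ.0 1) (λ.λ.1))
  →3  (λ.0 (λ.λ.1)) ((λ.λ.0 1) (λ.λ.1))
  →4  (λ.λ.0 1) (λ.λ.1) (λ.λ.1)
  →5  (λ.0 (λ.λ.1)) (λ.λ.1)
  →6  (λ.λ.1) (λ.λ.1)
  →7  λ.λ.λ.1

Term B:
  start: (λ.(λ.0) (λ.1 ((λ.0) (λ.1)))) (λ.λ.1)
  →1  (λ.0) (λ.(λ.λ.1) ((λ.0) (λ.1)))
  →2  λ.(λ.λ.1) ((λ.0) (λ.1))
  →3  λ.λ.(λ.0) (λ.2)
  →4  λ.λ.λ.2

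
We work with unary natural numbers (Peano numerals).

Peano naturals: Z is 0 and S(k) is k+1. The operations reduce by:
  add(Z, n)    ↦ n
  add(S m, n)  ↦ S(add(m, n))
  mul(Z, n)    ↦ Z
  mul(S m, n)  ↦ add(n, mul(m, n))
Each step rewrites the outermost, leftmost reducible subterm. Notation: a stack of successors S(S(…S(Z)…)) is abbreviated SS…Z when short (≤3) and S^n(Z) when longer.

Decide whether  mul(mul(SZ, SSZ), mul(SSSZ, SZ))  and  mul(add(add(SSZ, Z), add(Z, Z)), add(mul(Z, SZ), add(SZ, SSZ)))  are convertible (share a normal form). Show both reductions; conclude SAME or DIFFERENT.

Term A:
  start: mul(mul(SZ, SSZ), mul(SSSZ, SZ))
  [1] mul(add(SSZ, mul(Z, SSZ)), mul(SSSZ, SZ))
  [2] mul(S(add(SZ, mul(Z, SSZ))), mul(SSSZ, SZ))
  [3] add(mul(SSSZ, SZ), mul(add(SZ, mul(Z, SSZ)), mul(SSSZ, SZ)))
  [4] add(add(SZ, mul(SSZ, SZ)), mul(add(SZ, mul(Z, SSZ)), mul(SSSZ, SZ)))
  [5] add(S(add(Z, mul(SSZ, SZ))), mul(add(SZ, mul(Z, SSZ)), mul(SSSZ, SZ)))
  [6] S(add(add(Z, mul(SSZ, SZ)), mul(add(SZ, mul(Z, SSZ)), mul(SSSZ, SZ))))
  [7] S(add(mul(SSZ, SZ), mul(add(SZ, mul(Z, SSZ)), mul(SSSZ, SZ))))
  [8] S(add(add(SZ, mul(SZ, SZ)), mul(add(SZ, mul(Z, SSZ)), mul(SSSZ, SZ))))
  [9] S(add(S(add(Z, mul(SZ, SZ))), mul(add(SZ, mul(Z, SSZ)), mul(SSSZ, SZ))))
  [10] S(S(add(add(Z, mul(SZ, SZ)), mul(add(SZ, mul(Z, SSZ)), mul(SSSZ, SZ)))))
  [11] S(S(add(mul(SZ, SZ), mul(add(SZ, mul(Z, SSZ)), mul(SSSZ, SZ)))))
  [12] S(S(add(add(SZ, mul(Z, SZ)), mul(add(SZ, mul(Z, SSZ)), mul(SSSZ, SZ)))))
  [13] S(S(add(S(add(Z, mul(Z, SZ))), mul(add(SZ, mul(Z, SSZ)), mul(SSSZ, SZ)))))
  [14] S(S(S(add(add(Z, mul(Z, SZ)), mul(add(SZ, mul(Z, SSZ)), mul(SSSZ, SZ))))))
  [15] S(S(S(add(mul(Z, SZ), mul(add(SZ, mul(Z, SSZ)), mul(SSSZ, SZ))))))
  [16] S(S(S(add(Z, mul(add(SZ, mul(Z, SSZ)), mul(SSSZ, SZ))))))
  [17] S(S(S(mul(add(SZ, mul(Z, SSZ)), mul(SSSZ, SZ)))))
  [18] S(S(S(mul(S(add(Z, mul(Z, SSZ))), mul(SSSZ, SZ)))))
  [19] S(S(S(add(mul(SSSZ, SZ), mul(add(Z, mul(Z, SSZ)), mul(SSSZ, SZ))))))
  [20] S(S(S(add(add(SZ, mul(SSZ, SZ)), mul(add(Z, mul(Z, SSZ)), mul(SSSZ, SZ))))))
  [21] S(S(S(add(S(add(Z, mul(SSZ, SZ))), mul(add(Z, mul(Z, SSZ)), mul(SSSZ, SZ))))))
  [22] S(S(S(S(add(add(Z, mul(SSZ, SZ)), mul(add(Z, mul(Z, SSZ)), mul(SSSZ, SZ)))))))
  [23] S(S(S(S(add(mul(SSZ, SZ), mul(add(Z, mul(Z, SSZ)), mul(SSSZ, SZ)))))))
  [24] S(S(S(S(add(add(SZ, mul(SZ, SZ)), mul(add(Z, mul(Z, SSZ)), mul(SSSZ, SZ)))))))
  [25] S(S(S(S(add(S(add(Z, mul(SZ, SZ))), mul(add(Z, mul(Z, SSZ)), mul(SSSZ, SZ)))))))
  [26] S(S(S(S(S(add(add(Z, mul(SZ, SZ)), mul(add(Z, mul(Z, SSZ)), mul(SSSZ, SZ))))))))
  [27] S(S(S(S(S(add(mul(SZ, SZ), mul(add(Z, mul(Z, SSZ)), mul(SSSZ, SZ))))))))
  [28] S(S(S(S(S(add(add(SZ, mul(Z, SZ)), mul(add(Z, mul(Z, SSZ)), mul(SSSZ, SZ))))))))
  [29] S(S(S(S(S(add(S(add(Z, mul(Z, SZ))), mul(add(Z, mul(Z, SSZ)), mul(SSSZ, SZ))))))))
  [30] S(S(S(S(S(S(add(add(Z, mul(Z, SZ)), mul(add(Z, mul(Z, SSZ)), mul(SSSZ, SZ)))))))))
  [31] S(S(S(S(S(S(add(mul(Z, SZ), mul(add(Z, mul(Z, SSZ)), mul(SSSZ, SZ)))))))))
  [32] S(S(S(S(S(S(add(Z, mul(add(Z, mul(Z, SSZ)), mul(SSSZ, SZ)))))))))
  [33] S(S(S(S(S(S(mul(add(Z, mul(Z, SSZ)), mul(SSSZ, SZ))))))))
  [34] S(S(S(S(S(S(mul(mul(Z, SSZ), mul(SSSZ, SZ))))))))
  [35] S(S(S(S(S(S(mul(Z, mul(SSSZ, SZ))))))))
  [36] S^6(Z)

Term B:
  start: mul(add(add(SSZ, Z), add(Z, Z)), add(mul(Z, SZ), add(SZ, SSZ)))
  [1] mul(add(S(add(SZ, Z)), add(Z, Z)), add(mul(Z, SZ), add(SZ, SSZ)))
  [2] mul(S(add(add(SZ, Z), add(Z, Z))), add(mul(Z, SZ), add(SZ, SSZ)))
  [3] add(add(mul(Z, SZ), add(SZ, SSZ)), mul(add(add(SZ, Z), add(Z, Z)), add(mul(Z, SZ), add(SZ, SSZ))))
  [4] add(add(Z, add(SZ, SSZ)), mul(add(add(SZ, Z), add(Z, Z)), add(mul(Z, SZ), add(SZ, SSZ))))
  [5] add(add(SZ, SSZ), mul(add(add(SZ, Z), add(Z, Z)), add(mul(Z, SZ), add(SZ, SSZ))))
  [6] add(S(add(Z, SSZ)), mul(add(add(SZ, Z), add(Z, Z)), add(mul(Z, SZ), add(SZ, SSZ))))
  [7] S(add(add(Z, SSZ), mul(add(add(SZ, Z), add(Z, Z)), add(mul(Z, SZ), add(SZ, SSZ)))))
  [8] S(add(SSZ, mul(add(add(SZ, Z), add(Z, Z)), add(mul(Z, SZ), add(SZ, SSZ)))))
  [9] S(S(add(SZ, mul(add(add(SZ, Z), add(Z, Z)), add(mul(Z, SZ), add(SZ, SSZ))))))
  [10] S(S(S(add(Z, mul(add(add(SZ, Z), add(Z, Z)), add(mul(Z, SZ), add(SZ, SSZ)))))))
  [11] S(S(S(mul(add(add(SZ, Z), add(Z, Z)), add(mul(Z, SZ), add(SZ, SSZ))))))
  [12] S(S(S(mul(add(S(add(Z, Z)), add(Z, Z)), add(mul(Z, SZ), add(SZ, SSZ))))))
  [13] S(S(S(mul(S(add(add(Z, Z), add(Z, Z))), add(mul(Z, SZ), add(SZ, SSZ))))))
  [14] S(S(S(add(add(mul(Z, SZ), add(SZ, SSZ)), mul(add(add(Z, Z), add(Z, Z)), add(mul(Z, SZ), add(SZ, SSZ)))))))
  [15] S(S(S(add(add(Z, add(SZ, SSZ)), mul(add(add(Z, Z), add(Z, Z)), add(mul(Z, SZ), add(SZ, SSZ)))))))
  [16] S(S(S(add(add(SZ, SSZ), mul(add(add(Z, Z), add(Z, Z)), add(mul(Z, SZ), add(SZ, SSZ)))))))
  [17] S(S(S(add(S(add(Z, SSZ)), mul(add(add(Z, Z), add(Z, Z)), add(mul(Z, SZ), add(SZ, SSZ)))))))
  [18] S(S(S(S(add(add(Z, SSZ), mul(add(add(Z, Z), add(Z, Z)), add(mul(Z, SZ), add(SZ, SSZ))))))))
  [19] S(S(S(S(add(SSZ, mul(add(add(Z, Z), add(Z, Z)), add(mul(Z, SZ), add(SZ, SSZ))))))))
  [20] S(S(S(S(S(add(SZ, mul(add(add(Z, Z), add(Z, Z)), add(mul(Z, SZ), add(SZ, SSZ)))))))))
  [21] S(S(S(S(S(S(add(Z, mul(add(add(Z, Z), add(Z, Z)), add(mul(Z, SZ), add(SZ, SSZ))))))))))
  [22] S(S(S(S(S(S(mul(add(add(Z, Z), add(Z, Z)), add(mul(Z, SZ), add(SZ, SSZ)))))))))
  [23] S(S(S(S(S(S(mul(add(Z, add(Z, Z)), add(mul(Z, SZ), add(SZ, SSZ)))))))))
  [24] S(S(S(S(S(S(mul(add(Z, Z), add(mul(Z, SZ), add(SZ, SSZ)))))))))
  [25] S(S(S(S(S(S(mul(Z, add(mul(Z, SZ), add(SZ, SSZ)))))))))
  [26] S^6(Z)

Answer: SAME — A ⇓ S^6(Z), B ⇓ S^6(Z)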